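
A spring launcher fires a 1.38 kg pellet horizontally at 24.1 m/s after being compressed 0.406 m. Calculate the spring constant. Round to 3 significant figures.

Spring PE at full compression equals KE at release: ½kx² = ½mv²
k = mv²/x² = (1.38)(24.1)²/(0.406)² = 4863 N/m

k = 4860 N/m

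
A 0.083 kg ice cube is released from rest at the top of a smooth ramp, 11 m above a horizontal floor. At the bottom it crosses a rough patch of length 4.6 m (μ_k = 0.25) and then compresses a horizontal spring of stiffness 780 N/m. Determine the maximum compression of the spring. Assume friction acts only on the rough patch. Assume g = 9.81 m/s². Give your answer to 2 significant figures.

Initial energy: E₁ = mgh = (0.083)(9.81)(11) = 8.9565 J
Friction removes W_f = μ_k mg d = (0.25)(0.083)(9.81)(4.6) = 0.9364 J
Energy reaching the spring: E = 8.9565 − 0.9364 = 8.0202 J
At max compression ½kx² = E ⇒ x = √(2E/k) = √(2 × 8.0202/780) = 0.1434 m

x = 0.14 m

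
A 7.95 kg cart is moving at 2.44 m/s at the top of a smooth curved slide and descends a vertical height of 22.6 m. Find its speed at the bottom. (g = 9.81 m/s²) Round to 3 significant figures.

Mechanical energy is conserved (no friction): ½mv₀² + mgh = ½mv²
v² = v₀² + 2gh = (2.44)² + 2(9.81)(22.6) = 449.37
v = √449.37 = 21.20 m/s

v = 21.2 m/s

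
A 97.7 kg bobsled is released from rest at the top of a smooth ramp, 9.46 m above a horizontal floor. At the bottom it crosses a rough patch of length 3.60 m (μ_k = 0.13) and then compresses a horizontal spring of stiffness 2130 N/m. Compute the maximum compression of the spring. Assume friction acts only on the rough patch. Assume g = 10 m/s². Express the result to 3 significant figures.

x = 2.87 m

Initial energy: E₁ = mgh = (97.7)(10)(9.46) = 9242.4 J
Friction removes W_f = μ_k mg d = (0.13)(97.7)(10)(3.60) = 457.2 J
Energy reaching the spring: E = 9242.4 − 457.2 = 8785.2 J
At max compression ½kx² = E ⇒ x = √(2E/k) = √(2 × 8785.2/2130) = 2.872 m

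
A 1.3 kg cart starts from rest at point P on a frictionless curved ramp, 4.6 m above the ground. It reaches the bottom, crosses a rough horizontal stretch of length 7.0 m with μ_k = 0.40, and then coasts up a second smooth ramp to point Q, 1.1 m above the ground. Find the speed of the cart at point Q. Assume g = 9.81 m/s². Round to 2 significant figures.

v = 3.7 m/s

Energy at P: mgh₁ = (1.3)(9.81)(4.6) = 58.664 J
Friction loss: W_f = μ_k mg d = 35.71 J
At Q: ½mv² + mgh₂ = mgh₁ − W_f
½mv² = 58.664 − 35.71 − 14.028 = 8.9271 J
v = √(2 × 8.9271/1.3) = 3.706 m/s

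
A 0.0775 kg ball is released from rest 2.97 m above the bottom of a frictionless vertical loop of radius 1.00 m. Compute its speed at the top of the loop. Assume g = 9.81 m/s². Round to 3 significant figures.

Energy conservation: mgh = ½mv_top² + mg(2r)
v_top² = 2g(h − 2r) = 2(9.81)(2.97 − 2.000) = 19.03
v_top = 4.362 m/s

v = 4.36 m/s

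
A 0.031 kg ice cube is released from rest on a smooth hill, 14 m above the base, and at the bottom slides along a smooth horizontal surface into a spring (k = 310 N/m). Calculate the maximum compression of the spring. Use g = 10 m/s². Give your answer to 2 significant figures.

Gravitational PE at the top equals spring PE at max compression: mgh = ½kx²
x = √(2mgh/k) = √(2 × 0.031 × 10 × 14 / 310) = 0.1673 m

x = 0.17 m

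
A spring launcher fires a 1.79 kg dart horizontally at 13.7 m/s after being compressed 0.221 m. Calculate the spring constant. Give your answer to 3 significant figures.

k = 6880 N/m

Spring PE at full compression equals KE at release: ½kx² = ½mv²
k = mv²/x² = (1.79)(13.7)²/(0.221)² = 6879 N/m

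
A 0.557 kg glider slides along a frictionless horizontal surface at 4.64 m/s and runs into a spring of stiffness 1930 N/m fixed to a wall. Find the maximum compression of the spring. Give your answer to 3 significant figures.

All KE is stored as spring PE at maximum compression: ½mv² = ½kx²
x = v√(m/k) = 4.64 × √(0.557/1930) = 0.07883 m

x = 0.0788 m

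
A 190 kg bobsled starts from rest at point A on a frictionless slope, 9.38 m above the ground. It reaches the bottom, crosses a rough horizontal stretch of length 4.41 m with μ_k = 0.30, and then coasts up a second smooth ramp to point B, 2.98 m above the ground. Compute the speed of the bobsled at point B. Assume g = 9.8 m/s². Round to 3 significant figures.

Energy at A: mgh₁ = (190)(9.8)(9.38) = 17466 J
Friction loss: W_f = μ_k mg d = 2463 J
At B: ½mv² + mgh₂ = mgh₁ − W_f
½mv² = 17466 − 2463 − 5548.8 = 9453.4 J
v = √(2 × 9453.4/190) = 9.975 m/s

v = 9.98 m/s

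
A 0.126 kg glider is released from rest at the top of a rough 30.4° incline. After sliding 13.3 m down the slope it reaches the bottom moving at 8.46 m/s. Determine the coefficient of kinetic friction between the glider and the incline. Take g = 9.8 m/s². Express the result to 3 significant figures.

μ_k = 0.268

Energy balance down the incline: mg L sinθ − ½mv² = μ_k (mg cosθ) L
mgL sinθ = 8.3105 J; ½mv² = 4.5090 J
W_f = 8.3105 − 4.5090 = 3.802 J
μ_k = W_f/(mg cosθ · L) = 3.802/(1.065 × 13.3) = 0.2684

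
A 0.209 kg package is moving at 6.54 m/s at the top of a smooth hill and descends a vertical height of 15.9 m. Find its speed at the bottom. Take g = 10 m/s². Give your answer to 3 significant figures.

v = 19.0 m/s

By conservation of mechanical energy, ½mv₀² + mgh = ½mv²
v² = v₀² + 2gh = (6.54)² + 2(10)(15.9) = 360.77
v = √360.77 = 18.99 m/s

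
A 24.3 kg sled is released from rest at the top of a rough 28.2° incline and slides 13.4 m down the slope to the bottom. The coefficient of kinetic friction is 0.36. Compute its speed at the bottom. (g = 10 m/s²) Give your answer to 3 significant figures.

Energy: mgh = ½mv² + W_f, with h = L sinθ and W_f = μ_k (mg cosθ) L
mgh = mgL sinθ = (24.3)(10)(13.4)sin28.2° = 1538.7 J
W_f = μ_k mg cosθ · L = (0.36)(24.3)(10)cos28.2°·13.4 = 1033 J
½mv² = 1538.7 − 1033 = 505.63 J
v = √(2 × 505.63/24.3) = 6.451 m/s

v = 6.45 m/s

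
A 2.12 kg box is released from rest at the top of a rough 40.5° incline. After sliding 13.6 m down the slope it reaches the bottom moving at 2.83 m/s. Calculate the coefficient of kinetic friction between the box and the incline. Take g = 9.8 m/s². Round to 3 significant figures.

Energy balance down the incline: mg L sinθ − ½mv² = μ_k (mg cosθ) L
mgL sinθ = 183.50 J; ½mv² = 8.4894 J
W_f = 183.50 − 8.4894 = 175.0 J
μ_k = W_f/(mg cosθ · L) = 175.0/(15.80 × 13.6) = 0.8146

μ_k = 0.815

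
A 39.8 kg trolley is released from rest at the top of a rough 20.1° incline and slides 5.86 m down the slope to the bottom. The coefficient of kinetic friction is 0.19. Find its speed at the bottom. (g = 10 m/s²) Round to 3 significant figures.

v = 4.40 m/s

Energy: mgh = ½mv² + W_f, with h = L sinθ and W_f = μ_k (mg cosθ) L
mgh = mgL sinθ = (39.8)(10)(5.86)sin20.1° = 801.51 J
W_f = μ_k mg cosθ · L = (0.19)(39.8)(10)cos20.1°·5.86 = 416.1 J
½mv² = 801.51 − 416.1 = 385.37 J
v = √(2 × 385.37/39.8) = 4.401 m/s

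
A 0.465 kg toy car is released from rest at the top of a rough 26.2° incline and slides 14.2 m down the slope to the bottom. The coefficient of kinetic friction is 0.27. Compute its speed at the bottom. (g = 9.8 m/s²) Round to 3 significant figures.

Work–energy: mg(L sinθ) − μ_k(mg cosθ)L = ½mv²
mgh = mgL sinθ = (0.465)(9.8)(14.2)sin26.2° = 28.570 J
W_f = μ_k mg cosθ · L = (0.27)(0.465)(9.8)cos26.2°·14.2 = 15.68 J
½mv² = 28.570 − 15.68 = 12.893 J
v = √(2 × 12.893/0.465) = 7.447 m/s

v = 7.45 m/s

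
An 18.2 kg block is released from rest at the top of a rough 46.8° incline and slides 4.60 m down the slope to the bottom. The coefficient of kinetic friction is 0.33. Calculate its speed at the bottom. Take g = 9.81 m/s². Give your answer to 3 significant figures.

Work–energy: mg(L sinθ) − μ_k(mg cosθ)L = ½mv²
mgh = mgL sinθ = (18.2)(9.81)(4.60)sin46.8° = 598.70 J
W_f = μ_k mg cosθ · L = (0.33)(18.2)(9.81)cos46.8°·4.60 = 185.5 J
½mv² = 598.70 − 185.5 = 413.17 J
v = √(2 × 413.17/18.2) = 6.738 m/s

v = 6.74 m/s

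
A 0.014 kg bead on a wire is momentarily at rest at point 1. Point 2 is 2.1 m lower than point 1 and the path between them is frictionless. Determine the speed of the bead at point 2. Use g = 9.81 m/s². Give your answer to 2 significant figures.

Energy conservation between the two points: mgh = ½mv²
v = √(2gh) = √(2 × 9.81 × 2.1) = √41.202 = 6.419 m/s

v = 6.4 m/s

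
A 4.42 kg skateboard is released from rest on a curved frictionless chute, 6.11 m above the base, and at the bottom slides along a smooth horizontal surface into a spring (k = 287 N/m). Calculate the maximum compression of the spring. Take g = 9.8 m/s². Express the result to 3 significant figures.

Gravitational PE at the top equals spring PE at max compression: mgh = ½kx²
x = √(2mgh/k) = √(2 × 4.42 × 9.8 × 6.11 / 287) = 1.358 m

x = 1.36 m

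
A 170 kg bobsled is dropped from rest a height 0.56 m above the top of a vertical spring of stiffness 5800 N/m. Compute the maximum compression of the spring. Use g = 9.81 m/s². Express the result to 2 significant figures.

x = 0.92 m

Take the reference level at the top of the uncompressed spring. At max compression the bobsled has fallen H + x and is momentarily at rest:
mg(H + x) = ½kx²
½(5800)x² − (170)(9.81)x − (170)(9.81)(0.56) = 0
2900x² − 1668x − 933.9 = 0
x = [1668 + √(2.781e+06 + 1.0833e+07)]/(2 × 2900) = 0.9237 m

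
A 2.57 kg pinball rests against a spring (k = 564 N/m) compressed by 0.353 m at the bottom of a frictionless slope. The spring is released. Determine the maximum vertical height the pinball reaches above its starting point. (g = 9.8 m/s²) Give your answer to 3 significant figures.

Energy conservation from release to the highest point: ½kx² = mgh
h = kx²/(2mg) = (564)(0.353)²/(2 × 2.57 × 9.8) = 1.395 m

h = 1.40 m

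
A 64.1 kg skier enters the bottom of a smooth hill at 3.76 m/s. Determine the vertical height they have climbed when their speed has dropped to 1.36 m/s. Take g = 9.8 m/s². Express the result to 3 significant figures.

h = 0.627 m

Conservation of energy: ½mv₁² = ½mv₂² + mgh
h = (v₁² − v₂²)/(2g) = (3.76² − 1.36²)/(2 × 9.8) = 0.6269 m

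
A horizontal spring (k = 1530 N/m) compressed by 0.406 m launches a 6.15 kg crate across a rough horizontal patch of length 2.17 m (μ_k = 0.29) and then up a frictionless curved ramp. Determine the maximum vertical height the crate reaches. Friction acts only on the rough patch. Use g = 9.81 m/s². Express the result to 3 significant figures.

h = 1.46 m

Spring energy: E₀ = ½kx² = ½(1530)(0.406)² = 126.10 J
Friction: W_f = μ_k mg d = (0.29)(6.15)(9.81)(2.17) = 37.97 J
Energy at base of ramp: E = 126.10 − 37.97 = 88.133 J
At max height all remaining energy is PE: mgh = E ⇒ h = E/(mg) = 88.133/(6.15 × 9.81) = 1.461 m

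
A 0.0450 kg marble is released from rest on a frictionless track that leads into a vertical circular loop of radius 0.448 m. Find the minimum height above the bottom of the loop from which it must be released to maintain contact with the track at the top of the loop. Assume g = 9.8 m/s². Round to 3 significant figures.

At the top, for minimum speed gravity alone supplies the centripetal force: mg = mv_top²/r ⇒ v_top² = gr = 4.390 m²/s²
Energy conservation from release height h to the top (height 2r): mgh = ½mv_top² + mg(2r)
h = v_top²/(2g) + 2r = r/2 + 2r = 5r/2 = 1.120 m

h = 1.12 m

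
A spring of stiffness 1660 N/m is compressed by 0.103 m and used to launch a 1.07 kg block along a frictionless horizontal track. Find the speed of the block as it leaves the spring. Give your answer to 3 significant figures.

Spring PE converts entirely to kinetic energy: ½kx² = ½mv²
v = x√(k/m) = 0.103 × √(1660/1.07) = 4.057 m/s

v = 4.06 m/s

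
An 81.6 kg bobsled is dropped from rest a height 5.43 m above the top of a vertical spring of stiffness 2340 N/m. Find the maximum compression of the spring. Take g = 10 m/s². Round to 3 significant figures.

x = 2.33 m

Take the reference level at the top of the uncompressed spring. At max compression the bobsled has fallen H + x and is momentarily at rest:
mg(H + x) = ½kx²
½(2340)x² − (81.6)(10)x − (81.6)(10)(5.43) = 0
1170x² − 816.0x − 4431 = 0
x = [816.0 + √(665856 + 2.0737e+07)]/(2 × 1170) = 2.326 m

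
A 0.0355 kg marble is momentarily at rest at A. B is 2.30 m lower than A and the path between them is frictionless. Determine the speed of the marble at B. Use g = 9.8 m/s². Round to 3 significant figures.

v = 6.71 m/s

Energy conservation between the two points: mgh = ½mv²
v = √(2gh) = √(2 × 9.8 × 2.30) = √45.080 = 6.714 m/s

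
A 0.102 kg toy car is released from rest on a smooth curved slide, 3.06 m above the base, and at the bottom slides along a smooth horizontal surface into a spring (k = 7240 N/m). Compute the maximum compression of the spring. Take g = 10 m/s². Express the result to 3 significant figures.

At max compression the car is momentarily at rest: mgh = ½kx²
x = √(2mgh/k) = √(2 × 0.102 × 10 × 3.06 / 7240) = 0.02936 m

x = 0.0294 m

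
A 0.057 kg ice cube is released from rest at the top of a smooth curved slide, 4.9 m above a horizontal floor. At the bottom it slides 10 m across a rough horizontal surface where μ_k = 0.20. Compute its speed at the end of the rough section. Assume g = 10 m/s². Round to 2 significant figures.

Energy bookkeeping (friction removes W_f = μ_k N d):
mgh = ½mv² + μ_k m g d
W_f = μ_k mg d = (0.20)(0.057)(10)(10) = 1.140 J
½mv² = mgh − W_f = 2.7930 − 1.140 = 1.6530 J
v = √(2 × 1.6530/0.057) = 7.616 m/s

v = 7.6 m/s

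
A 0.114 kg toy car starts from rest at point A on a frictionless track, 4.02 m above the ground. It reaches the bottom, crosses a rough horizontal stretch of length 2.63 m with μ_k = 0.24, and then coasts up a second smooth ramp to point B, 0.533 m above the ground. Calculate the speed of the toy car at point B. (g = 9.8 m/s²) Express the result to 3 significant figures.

Energy at A: mgh₁ = (0.114)(9.8)(4.02) = 4.4911 J
Friction loss: W_f = μ_k mg d = 0.7052 J
At B: ½mv² + mgh₂ = mgh₁ − W_f
½mv² = 4.4911 − 0.7052 − 0.59547 = 3.1905 J
v = √(2 × 3.1905/0.114) = 7.482 m/s

v = 7.48 m/s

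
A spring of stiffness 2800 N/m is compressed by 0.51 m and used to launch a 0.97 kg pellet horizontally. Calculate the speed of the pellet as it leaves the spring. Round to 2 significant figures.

v = 27 m/s

The pellet leaves the spring when the spring is at natural length, so ½kx² = ½mv²
v = x√(k/m) = 0.51 × √(2800/0.97) = 27.40 m/s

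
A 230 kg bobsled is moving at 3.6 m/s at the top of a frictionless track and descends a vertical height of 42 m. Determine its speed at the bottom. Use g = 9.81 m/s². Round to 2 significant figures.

Equating total energy at the two states: ½mv₀² + mgh = ½mv²
v² = v₀² + 2gh = (3.6)² + 2(9.81)(42) = 837.00
v = √837.00 = 28.93 m/s

v = 29 m/s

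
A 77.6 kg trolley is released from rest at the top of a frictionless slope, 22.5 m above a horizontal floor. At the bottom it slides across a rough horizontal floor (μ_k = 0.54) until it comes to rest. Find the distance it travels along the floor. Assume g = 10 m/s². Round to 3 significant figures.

d = 41.7 m

Energy at the top = energy at the end + work done against friction:
At rest all PE has been dissipated by friction: mgh = μ_k m g d
d = h/μ_k = 22.5/0.54 = 41.67 m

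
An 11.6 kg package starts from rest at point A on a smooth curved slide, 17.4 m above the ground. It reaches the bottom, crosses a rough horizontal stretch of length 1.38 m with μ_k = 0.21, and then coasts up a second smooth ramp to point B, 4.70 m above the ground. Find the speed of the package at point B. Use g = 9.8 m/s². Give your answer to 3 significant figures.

Energy at A: mgh₁ = (11.6)(9.8)(17.4) = 1978.0 J
Friction loss: W_f = μ_k mg d = 32.94 J
At B: ½mv² + mgh₂ = mgh₁ − W_f
½mv² = 1978.0 − 32.94 − 534.30 = 1410.8 J
v = √(2 × 1410.8/11.6) = 15.60 m/s

v = 15.6 m/s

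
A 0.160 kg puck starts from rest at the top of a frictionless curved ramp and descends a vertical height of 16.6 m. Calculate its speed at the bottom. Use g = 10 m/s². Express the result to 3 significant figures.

v = 18.2 m/s

Equating total energy at the two states: mgh = ½mv²
v = √(2gh) = √(2 × 10 × 16.6) = √332.00 = 18.22 m/s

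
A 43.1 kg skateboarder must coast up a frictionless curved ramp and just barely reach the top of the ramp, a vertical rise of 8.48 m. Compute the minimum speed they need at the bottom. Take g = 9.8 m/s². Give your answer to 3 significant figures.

v = 12.9 m/s

At the top they are momentarily at rest, so all KE converts to PE: ½mv² = mgh
v = √(2gh) = √(2 × 9.8 × 8.48) = 12.89 m/s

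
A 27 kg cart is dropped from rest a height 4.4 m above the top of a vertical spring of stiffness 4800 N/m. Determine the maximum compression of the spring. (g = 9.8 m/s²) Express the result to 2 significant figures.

x = 0.75 m

Let x be the compression. The total drop is H + x, and the cart is instantaneously at rest at max compression, so energy conservation gives:
mg(H + x) = ½kx²
½(4800)x² − (27)(9.8)x − (27)(9.8)(4.4) = 0
2400x² − 264.6x − 1164 = 0
x = [264.6 + √(70013 + 1.1177e+07)]/(2 × 2400) = 0.7538 m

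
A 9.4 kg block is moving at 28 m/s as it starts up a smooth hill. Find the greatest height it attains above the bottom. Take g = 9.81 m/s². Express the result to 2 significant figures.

By energy conservation, ½mv² = mgh
h = v²/(2g) = 28²/(2 × 9.81) = 39.96 m

h = 40 m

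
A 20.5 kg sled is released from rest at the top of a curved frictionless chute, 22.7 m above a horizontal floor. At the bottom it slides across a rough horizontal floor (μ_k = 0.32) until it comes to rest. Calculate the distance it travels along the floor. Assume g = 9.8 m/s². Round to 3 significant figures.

Energy bookkeeping (friction removes W_f = μ_k N d):
At rest all PE has been dissipated by friction: mgh = μ_k m g d
d = h/μ_k = 22.7/0.32 = 70.94 m

d = 70.9 m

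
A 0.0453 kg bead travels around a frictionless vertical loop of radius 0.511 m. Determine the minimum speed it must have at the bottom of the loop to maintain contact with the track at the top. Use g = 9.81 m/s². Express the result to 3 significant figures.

At the top: mg = mv_top²/r ⇒ v_top² = gr = 5.013 m²/s²
Energy from bottom to top (height 2r): ½mv_bot² = ½mv_top² + mg(2r)
v_bot² = gr + 4gr = 5gr = 25.06
v_bot = √(5gr) = 5.006 m/s

v = 5.01 m/s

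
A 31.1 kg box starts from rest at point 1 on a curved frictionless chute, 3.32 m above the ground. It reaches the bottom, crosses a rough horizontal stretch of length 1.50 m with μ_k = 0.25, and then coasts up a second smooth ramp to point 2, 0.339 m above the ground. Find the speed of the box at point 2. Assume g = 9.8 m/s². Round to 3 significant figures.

Energy at 1: mgh₁ = (31.1)(9.8)(3.32) = 1011.9 J
Friction loss: W_f = μ_k mg d = 114.3 J
At 2: ½mv² + mgh₂ = mgh₁ − W_f
½mv² = 1011.9 − 114.3 − 103.32 = 794.26 J
v = √(2 × 794.26/31.1) = 7.147 m/s

v = 7.15 m/s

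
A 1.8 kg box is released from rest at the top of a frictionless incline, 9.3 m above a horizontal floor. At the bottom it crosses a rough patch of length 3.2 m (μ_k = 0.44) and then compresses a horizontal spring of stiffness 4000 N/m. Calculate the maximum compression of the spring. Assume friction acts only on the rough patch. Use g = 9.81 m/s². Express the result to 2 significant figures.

x = 0.26 m

Initial energy: E₁ = mgh = (1.8)(9.81)(9.3) = 164.22 J
Friction removes W_f = μ_k mg d = (0.44)(1.8)(9.81)(3.2) = 24.86 J
Energy reaching the spring: E = 164.22 − 24.86 = 139.36 J
At max compression ½kx² = E ⇒ x = √(2E/k) = √(2 × 139.36/4000) = 0.2640 m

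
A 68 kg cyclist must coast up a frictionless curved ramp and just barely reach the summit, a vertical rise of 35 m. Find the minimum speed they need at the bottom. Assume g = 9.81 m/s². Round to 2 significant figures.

At the top they are momentarily at rest, so all KE converts to PE: ½mv² = mgh
v = √(2gh) = √(2 × 9.81 × 35) = 26.20 m/s

v = 26 m/s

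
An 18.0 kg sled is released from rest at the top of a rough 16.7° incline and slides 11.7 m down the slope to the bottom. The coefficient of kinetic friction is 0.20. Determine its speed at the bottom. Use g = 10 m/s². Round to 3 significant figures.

Taking the bottom as reference, mgh = ½mv² + μ_k N L with h = L sinθ, N = mg cosθ:
mgh = mgL sinθ = (18.0)(10)(11.7)sin16.7° = 605.18 J
W_f = μ_k mg cosθ · L = (0.20)(18.0)(10)cos16.7°·11.7 = 403.4 J
½mv² = 605.18 − 403.4 = 201.75 J
v = √(2 × 201.75/18.0) = 4.735 m/s

v = 4.73 m/s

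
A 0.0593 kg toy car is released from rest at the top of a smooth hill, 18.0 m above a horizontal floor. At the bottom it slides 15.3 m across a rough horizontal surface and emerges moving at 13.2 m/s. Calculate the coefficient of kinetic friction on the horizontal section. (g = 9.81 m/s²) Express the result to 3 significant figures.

μ_k = 0.596

Energy bookkeeping (friction removes W_f = μ_k N d):
mgh = ½mv² + μ_k m g d
mgh = 10.471 J; ½mv² = 5.1662 J
W_f = 10.471 − 5.1662 = 5.305 J
μ_k = W_f/(mg·d) = 5.305/(0.5817 × 15.3) = 0.5960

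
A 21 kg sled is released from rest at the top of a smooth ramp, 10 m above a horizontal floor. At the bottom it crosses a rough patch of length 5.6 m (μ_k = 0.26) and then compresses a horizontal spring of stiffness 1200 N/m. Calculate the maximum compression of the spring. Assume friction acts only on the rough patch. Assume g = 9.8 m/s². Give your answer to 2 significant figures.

x = 1.7 m

Initial energy: E₁ = mgh = (21)(9.8)(10) = 2058.0 J
Friction removes W_f = μ_k mg d = (0.26)(21)(9.8)(5.6) = 299.6 J
Energy reaching the spring: E = 2058.0 − 299.6 = 1758.4 J
At max compression ½kx² = E ⇒ x = √(2E/k) = √(2 × 1758.4/1200) = 1.712 m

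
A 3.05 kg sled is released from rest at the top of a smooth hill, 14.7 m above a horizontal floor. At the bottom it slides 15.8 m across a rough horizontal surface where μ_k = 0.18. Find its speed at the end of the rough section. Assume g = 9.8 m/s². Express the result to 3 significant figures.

Applying the work–energy principle:
mgh = ½mv² + μ_k m g d
W_f = μ_k mg d = (0.18)(3.05)(9.8)(15.8) = 85.01 J
½mv² = mgh − W_f = 439.38 − 85.01 = 354.38 J
v = √(2 × 354.38/3.05) = 15.24 m/s

v = 15.2 m/s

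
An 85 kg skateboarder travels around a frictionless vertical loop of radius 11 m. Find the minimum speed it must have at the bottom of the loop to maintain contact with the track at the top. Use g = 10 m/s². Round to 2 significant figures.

At the top: mg = mv_top²/r ⇒ v_top² = gr = 110.0 m²/s²
Energy from bottom to top (height 2r): ½mv_bot² = ½mv_top² + mg(2r)
v_bot² = gr + 4gr = 5gr = 550.0
v_bot = √(5gr) = 23.45 m/s

v = 23 m/s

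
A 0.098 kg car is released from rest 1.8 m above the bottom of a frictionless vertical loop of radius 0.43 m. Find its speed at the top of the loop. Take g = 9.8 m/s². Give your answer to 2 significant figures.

v = 4.3 m/s

Energy conservation: mgh = ½mv_top² + mg(2r)
v_top² = 2g(h − 2r) = 2(9.8)(1.8 − 0.8600) = 18.42
v_top = 4.292 m/s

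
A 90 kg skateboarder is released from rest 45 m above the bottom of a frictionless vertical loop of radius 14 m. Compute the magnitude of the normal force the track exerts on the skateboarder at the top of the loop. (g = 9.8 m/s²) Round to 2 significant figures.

N = 1300 N

Energy from release to top (height 2r): mgh = ½mv_top² + mg(2r)
v_top² = 2g(h − 2r) = 2(9.8)(45 − 28.00) = 333.20 m²/s²
At the top, both N and weight point toward the centre: N + mg = mv_top²/r
N = m(v_top²/r − g) = 90(333.20/14 − 9.8) = 1260 N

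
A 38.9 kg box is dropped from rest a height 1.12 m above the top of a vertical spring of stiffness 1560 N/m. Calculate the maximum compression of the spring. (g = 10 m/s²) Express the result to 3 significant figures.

x = 1.04 m

Take the reference level at the top of the uncompressed spring. At max compression the box has fallen H + x and is momentarily at rest:
mg(H + x) = ½kx²
½(1560)x² − (38.9)(10)x − (38.9)(10)(1.12) = 0
780.0x² − 389.0x − 435.7 = 0
x = [389.0 + √(151321 + 1.3593e+06)]/(2 × 780.0) = 1.037 m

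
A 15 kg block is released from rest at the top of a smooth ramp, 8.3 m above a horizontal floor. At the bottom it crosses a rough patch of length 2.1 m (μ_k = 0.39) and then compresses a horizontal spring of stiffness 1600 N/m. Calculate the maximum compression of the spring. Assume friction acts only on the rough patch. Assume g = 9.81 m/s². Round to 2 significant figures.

Initial energy: E₁ = mgh = (15)(9.81)(8.3) = 1221.3 J
Friction removes W_f = μ_k mg d = (0.39)(15)(9.81)(2.1) = 120.5 J
Energy reaching the spring: E = 1221.3 − 120.5 = 1100.8 J
At max compression ½kx² = E ⇒ x = √(2E/k) = √(2 × 1100.8/1600) = 1.173 m

x = 1.2 m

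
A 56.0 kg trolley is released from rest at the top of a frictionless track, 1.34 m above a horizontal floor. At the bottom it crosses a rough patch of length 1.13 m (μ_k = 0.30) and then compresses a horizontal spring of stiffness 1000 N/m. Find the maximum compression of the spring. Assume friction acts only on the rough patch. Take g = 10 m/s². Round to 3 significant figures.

Initial energy: E₁ = mgh = (56.0)(10)(1.34) = 750.40 J
Friction removes W_f = μ_k mg d = (0.30)(56.0)(10)(1.13) = 189.8 J
Energy reaching the spring: E = 750.40 − 189.8 = 560.56 J
At max compression ½kx² = E ⇒ x = √(2E/k) = √(2 × 560.56/1000) = 1.059 m

x = 1.06 m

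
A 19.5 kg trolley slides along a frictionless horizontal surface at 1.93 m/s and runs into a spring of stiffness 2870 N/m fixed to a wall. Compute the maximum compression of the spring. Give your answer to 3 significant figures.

Conservation of energy between contact and max compression: ½mv² = ½kx²
x = v√(m/k) = 1.93 × √(19.5/2870) = 0.1591 m

x = 0.159 m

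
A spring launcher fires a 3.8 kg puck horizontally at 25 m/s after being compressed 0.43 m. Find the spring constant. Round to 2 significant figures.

k = 13000 N/m

Energy stored in the spring equals the launch KE: ½kx² = ½mv²
k = mv²/x² = (3.8)(25)²/(0.43)² = 12845 N/m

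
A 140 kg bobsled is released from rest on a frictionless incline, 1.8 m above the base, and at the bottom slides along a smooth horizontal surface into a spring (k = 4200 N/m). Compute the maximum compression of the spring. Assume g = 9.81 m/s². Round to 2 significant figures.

At max compression the bobsled is momentarily at rest: mgh = ½kx²
x = √(2mgh/k) = √(2 × 140 × 9.81 × 1.8 / 4200) = 1.085 m

x = 1.1 m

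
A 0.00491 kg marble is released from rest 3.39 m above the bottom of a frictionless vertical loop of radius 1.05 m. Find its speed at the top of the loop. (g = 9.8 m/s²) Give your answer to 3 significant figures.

Energy conservation: mgh = ½mv_top² + mg(2r)
v_top² = 2g(h − 2r) = 2(9.8)(3.39 − 2.100) = 25.28
v_top = 5.028 m/s

v = 5.03 m/s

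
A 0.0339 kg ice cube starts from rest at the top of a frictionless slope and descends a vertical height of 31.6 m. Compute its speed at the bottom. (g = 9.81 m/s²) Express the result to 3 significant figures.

Energy conservation between the two points: mgh = ½mv²
v = √(2gh) = √(2 × 9.81 × 31.6) = √619.99 = 24.90 m/s

v = 24.9 m/s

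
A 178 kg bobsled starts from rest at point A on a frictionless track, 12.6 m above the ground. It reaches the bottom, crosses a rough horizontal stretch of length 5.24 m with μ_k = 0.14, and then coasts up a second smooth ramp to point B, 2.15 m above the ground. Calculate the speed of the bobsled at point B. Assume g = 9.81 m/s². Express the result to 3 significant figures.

v = 13.8 m/s

Energy at A: mgh₁ = (178)(9.81)(12.6) = 22002 J
Friction loss: W_f = μ_k mg d = 1281 J
At B: ½mv² + mgh₂ = mgh₁ − W_f
½mv² = 22002 − 1281 − 3754.3 = 16967 J
v = √(2 × 16967/178) = 13.81 m/s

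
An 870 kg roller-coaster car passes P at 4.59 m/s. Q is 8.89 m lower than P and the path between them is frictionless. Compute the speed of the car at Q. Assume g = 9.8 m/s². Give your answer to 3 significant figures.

v = 14.0 m/s

Equating total energy at the two states: ½mv₀² + mgh = ½mv²
v² = v₀² + 2gh = (4.59)² + 2(9.8)(8.89) = 195.31
v = √195.31 = 13.98 m/s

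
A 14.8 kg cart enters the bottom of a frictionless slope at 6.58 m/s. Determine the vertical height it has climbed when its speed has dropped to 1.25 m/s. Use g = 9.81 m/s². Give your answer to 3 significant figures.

h = 2.13 m

Conservation of energy: ½mv₁² = ½mv₂² + mgh
h = (v₁² − v₂²)/(2g) = (6.58² − 1.25²)/(2 × 9.81) = 2.127 m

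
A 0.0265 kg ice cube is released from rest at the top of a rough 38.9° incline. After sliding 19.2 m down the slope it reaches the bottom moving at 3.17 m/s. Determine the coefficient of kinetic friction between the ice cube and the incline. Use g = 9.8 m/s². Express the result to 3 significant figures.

μ_k = 0.773

mgh = ½mv² + μ_k (mg cosθ) L, with h = L sinθ
mgL sinθ = 3.1312 J; ½mv² = 0.13315 J
W_f = 3.1312 − 0.13315 = 2.998 J
μ_k = W_f/(mg cosθ · L) = 2.998/(0.2021 × 19.2) = 0.7726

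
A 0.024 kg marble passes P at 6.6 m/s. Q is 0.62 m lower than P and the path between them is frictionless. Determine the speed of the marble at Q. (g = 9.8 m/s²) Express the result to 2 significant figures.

v = 7.5 m/s

Mechanical energy is conserved (no friction): ½mv₀² + mgh = ½mv²
v² = v₀² + 2gh = (6.6)² + 2(9.8)(0.62) = 55.712
v = √55.712 = 7.464 m/s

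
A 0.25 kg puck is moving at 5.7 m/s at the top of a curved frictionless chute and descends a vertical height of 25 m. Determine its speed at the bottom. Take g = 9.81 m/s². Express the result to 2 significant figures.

v = 23 m/s

Energy conservation between the two points: ½mv₀² + mgh = ½mv²
The mass cancels from both sides.
v² = v₀² + 2gh = (5.7)² + 2(9.81)(25) = 522.99
v = √522.99 = 22.87 m/s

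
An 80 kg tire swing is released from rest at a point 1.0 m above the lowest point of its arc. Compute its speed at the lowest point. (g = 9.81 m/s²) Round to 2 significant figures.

v = 4.4 m/s

Mechanical energy is conserved (no friction): mgh = ½mv²
The mass cancels from both sides.
v = √(2gh) = √(2 × 9.81 × 1.0) = √19.620 = 4.429 m/s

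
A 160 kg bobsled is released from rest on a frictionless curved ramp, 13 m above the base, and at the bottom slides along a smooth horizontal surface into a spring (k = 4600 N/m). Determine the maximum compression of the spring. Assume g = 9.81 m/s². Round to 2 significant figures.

x = 3.0 m

Gravitational PE at the top equals spring PE at max compression: mgh = ½kx²
x = √(2mgh/k) = √(2 × 160 × 9.81 × 13 / 4600) = 2.979 m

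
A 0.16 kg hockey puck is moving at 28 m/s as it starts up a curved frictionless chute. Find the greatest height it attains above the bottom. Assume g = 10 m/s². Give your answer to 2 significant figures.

h = 39 m

By energy conservation, ½mv² = mgh
h = v²/(2g) = 28²/(2 × 10) = 39.20 m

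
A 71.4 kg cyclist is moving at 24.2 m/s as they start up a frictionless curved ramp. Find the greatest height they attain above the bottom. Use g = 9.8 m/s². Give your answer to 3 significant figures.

h = 29.9 m

By energy conservation, ½mv² = mgh
h = v²/(2g) = 24.2²/(2 × 9.8) = 29.88 m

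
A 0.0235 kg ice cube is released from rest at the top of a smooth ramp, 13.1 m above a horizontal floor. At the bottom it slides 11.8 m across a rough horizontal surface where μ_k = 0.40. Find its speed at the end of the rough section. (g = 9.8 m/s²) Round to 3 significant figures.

v = 12.8 m/s

Energy bookkeeping (friction removes W_f = μ_k N d):
mgh = ½mv² + μ_k m g d
W_f = μ_k mg d = (0.40)(0.0235)(9.8)(11.8) = 1.087 J
½mv² = mgh − W_f = 3.0169 − 1.087 = 1.9299 J
v = √(2 × 1.9299/0.0235) = 12.82 m/s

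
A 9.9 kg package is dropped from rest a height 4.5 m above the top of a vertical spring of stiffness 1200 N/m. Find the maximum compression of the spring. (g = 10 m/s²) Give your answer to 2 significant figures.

Let x be the compression. The total drop is H + x, and the package is instantaneously at rest at max compression, so energy conservation gives:
mg(H + x) = ½kx²
½(1200)x² − (9.9)(10)x − (9.9)(10)(4.5) = 0
600.0x² − 99.00x − 445.5 = 0
x = [99.00 + √(9801 + 1.0692e+06)]/(2 × 600.0) = 0.9481 m

x = 0.95 m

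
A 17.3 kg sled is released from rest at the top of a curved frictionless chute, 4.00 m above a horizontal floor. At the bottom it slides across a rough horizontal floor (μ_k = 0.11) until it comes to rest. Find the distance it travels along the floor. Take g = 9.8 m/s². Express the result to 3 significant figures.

d = 36.4 m

Energy bookkeeping (friction removes W_f = μ_k N d):
At rest all PE has been dissipated by friction: mgh = μ_k m g d
d = h/μ_k = 4.00/0.11 = 36.36 m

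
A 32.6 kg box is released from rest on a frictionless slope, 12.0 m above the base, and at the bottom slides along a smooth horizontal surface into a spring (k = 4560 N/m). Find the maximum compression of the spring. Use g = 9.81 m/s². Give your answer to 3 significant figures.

x = 1.30 m

Gravitational PE at the top equals spring PE at max compression: mgh = ½kx²
x = √(2mgh/k) = √(2 × 32.6 × 9.81 × 12.0 / 4560) = 1.297 m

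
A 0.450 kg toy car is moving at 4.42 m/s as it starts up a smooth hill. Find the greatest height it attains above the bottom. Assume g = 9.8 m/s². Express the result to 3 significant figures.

By energy conservation, ½mv² = mgh
h = v²/(2g) = 4.42²/(2 × 9.8) = 0.9968 m

h = 0.997 m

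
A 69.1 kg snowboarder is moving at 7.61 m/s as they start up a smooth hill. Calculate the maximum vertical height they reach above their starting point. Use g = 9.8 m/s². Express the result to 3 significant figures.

h = 2.95 m

Setting KE at the bottom equal to PE gained: ½mv² = mgh
h = v²/(2g) = 7.61²/(2 × 9.8) = 2.955 m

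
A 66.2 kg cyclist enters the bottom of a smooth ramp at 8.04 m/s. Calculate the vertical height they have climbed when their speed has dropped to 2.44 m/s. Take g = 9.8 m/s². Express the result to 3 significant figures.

Conservation of energy: ½mv₁² = ½mv₂² + mgh
h = (v₁² − v₂²)/(2g) = (8.04² − 2.44²)/(2 × 9.8) = 2.994 m

h = 2.99 m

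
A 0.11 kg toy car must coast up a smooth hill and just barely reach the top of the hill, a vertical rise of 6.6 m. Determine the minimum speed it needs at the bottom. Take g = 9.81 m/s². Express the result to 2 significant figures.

At the top it is momentarily at rest, so all KE converts to PE: ½mv² = mgh
v = √(2gh) = √(2 × 9.81 × 6.6) = 11.38 m/s

v = 11 m/s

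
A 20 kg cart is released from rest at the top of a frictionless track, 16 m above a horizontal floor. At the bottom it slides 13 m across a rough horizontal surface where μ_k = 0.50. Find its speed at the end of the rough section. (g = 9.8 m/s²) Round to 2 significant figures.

Energy at the top = energy at the end + work done against friction:
mgh = ½mv² + μ_k m g d
W_f = μ_k mg d = (0.50)(20)(9.8)(13) = 1274 J
½mv² = mgh − W_f = 3136.0 − 1274 = 1862.0 J
v = √(2 × 1862.0/20) = 13.65 m/s

v = 14 m/s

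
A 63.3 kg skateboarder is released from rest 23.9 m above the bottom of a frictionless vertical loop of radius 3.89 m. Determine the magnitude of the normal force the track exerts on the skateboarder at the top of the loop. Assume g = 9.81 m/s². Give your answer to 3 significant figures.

N = 4530 N

Energy from release to top (height 2r): mgh = ½mv_top² + mg(2r)
v_top² = 2g(h − 2r) = 2(9.81)(23.9 − 7.780) = 316.27 m²/s²
At the top, both N and weight point toward the centre: N + mg = mv_top²/r
N = m(v_top²/r − g) = 63.3(316.27/3.89 − 9.81) = 4526 N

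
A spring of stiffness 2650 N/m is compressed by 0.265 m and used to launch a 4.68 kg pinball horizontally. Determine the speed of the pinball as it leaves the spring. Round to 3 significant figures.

Conservation of energy: ½kx² = ½mv²
v = x√(k/m) = 0.265 × √(2650/4.68) = 6.306 m/s

v = 6.31 m/s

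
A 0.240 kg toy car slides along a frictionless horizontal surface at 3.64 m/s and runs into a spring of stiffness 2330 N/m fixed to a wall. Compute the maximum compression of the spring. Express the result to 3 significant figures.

x = 0.0369 m

All KE is stored as spring PE at maximum compression: ½mv² = ½kx²
x = v√(m/k) = 3.64 × √(0.240/2330) = 0.03694 m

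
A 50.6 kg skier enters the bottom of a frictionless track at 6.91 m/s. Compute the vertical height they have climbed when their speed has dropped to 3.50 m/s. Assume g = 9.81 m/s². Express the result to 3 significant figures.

Conservation of energy: ½mv₁² = ½mv₂² + mgh
h = (v₁² − v₂²)/(2g) = (6.91² − 3.50²)/(2 × 9.81) = 1.809 m

h = 1.81 m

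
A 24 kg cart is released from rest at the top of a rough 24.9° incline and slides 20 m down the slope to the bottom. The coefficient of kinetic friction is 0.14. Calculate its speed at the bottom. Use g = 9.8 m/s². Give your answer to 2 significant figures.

v = 11 m/s

Work–energy: mg(L sinθ) − μ_k(mg cosθ)L = ½mv²
mgh = mgL sinθ = (24)(9.8)(20)sin24.9° = 1980.6 J
W_f = μ_k mg cosθ · L = (0.14)(24)(9.8)cos24.9°·20 = 597.3 J
½mv² = 1980.6 − 597.3 = 1383.2 J
v = √(2 × 1383.2/24) = 10.74 m/s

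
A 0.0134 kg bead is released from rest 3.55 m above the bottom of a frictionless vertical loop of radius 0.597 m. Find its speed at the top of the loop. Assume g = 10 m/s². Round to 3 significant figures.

Energy conservation: mgh = ½mv_top² + mg(2r)
v_top² = 2g(h − 2r) = 2(10)(3.55 − 1.194) = 47.12
v_top = 6.864 m/s

v = 6.86 m/s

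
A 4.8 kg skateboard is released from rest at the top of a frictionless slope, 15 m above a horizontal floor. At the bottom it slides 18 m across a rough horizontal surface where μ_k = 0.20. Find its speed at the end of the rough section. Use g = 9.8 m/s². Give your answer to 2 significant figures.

Energy at the top = energy at the end + work done against friction:
mgh = ½mv² + μ_k m g d
W_f = μ_k mg d = (0.20)(4.8)(9.8)(18) = 169.3 J
½mv² = mgh − W_f = 705.60 − 169.3 = 536.26 J
v = √(2 × 536.26/4.8) = 14.95 m/s

v = 15 m/s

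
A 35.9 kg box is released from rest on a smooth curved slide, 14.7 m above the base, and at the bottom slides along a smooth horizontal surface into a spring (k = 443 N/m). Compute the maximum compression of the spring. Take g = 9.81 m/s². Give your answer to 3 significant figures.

x = 4.83 m

At max compression the box is momentarily at rest: mgh = ½kx²
x = √(2mgh/k) = √(2 × 35.9 × 9.81 × 14.7 / 443) = 4.835 m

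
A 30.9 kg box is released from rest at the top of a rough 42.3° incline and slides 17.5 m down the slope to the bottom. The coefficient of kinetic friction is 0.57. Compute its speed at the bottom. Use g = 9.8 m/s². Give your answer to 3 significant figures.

Taking the bottom as reference, mgh = ½mv² + μ_k N L with h = L sinθ, N = mg cosθ:
mgh = mgL sinθ = (30.9)(9.8)(17.5)sin42.3° = 3566.5 J
W_f = μ_k mg cosθ · L = (0.57)(30.9)(9.8)cos42.3°·17.5 = 2234 J
½mv² = 3566.5 − 2234 = 1332.4 J
v = √(2 × 1332.4/30.9) = 9.286 m/s

v = 9.29 m/s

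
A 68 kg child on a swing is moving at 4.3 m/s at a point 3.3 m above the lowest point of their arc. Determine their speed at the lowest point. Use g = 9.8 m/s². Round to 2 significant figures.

v = 9.1 m/s

Equating total energy at the two states: ½mv₀² + mgh = ½mv²
v² = v₀² + 2gh = (4.3)² + 2(9.8)(3.3) = 83.170
v = √83.170 = 9.120 m/s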